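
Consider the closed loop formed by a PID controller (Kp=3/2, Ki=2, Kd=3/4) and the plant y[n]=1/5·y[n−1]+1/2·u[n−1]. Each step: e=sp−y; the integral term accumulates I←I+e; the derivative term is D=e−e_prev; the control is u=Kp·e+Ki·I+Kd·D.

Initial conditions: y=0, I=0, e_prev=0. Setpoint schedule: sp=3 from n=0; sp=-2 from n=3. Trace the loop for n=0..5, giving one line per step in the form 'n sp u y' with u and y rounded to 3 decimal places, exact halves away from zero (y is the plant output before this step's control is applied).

(exact arithmetic carried between steps; '≈' marks a value shown rounded to 6 d.p. or computed from one; I and e_prev carry over from the previous line; the table rounds u and y to 3 d.p., halves away from zero)
n=0: y=0, sp=3, e=sp−y=3; I=3, D=e−e_prev=3; u=3/2·3+2·3+3/4·3=12.75; next y=1/5·0+1/2·12.75=6.375
n=1: y=6.375, sp=3, e=sp−y=-3.375; I=-0.375, D=e−e_prev=-6.375; u=3/2·(-3.375)+2·(-0.375)+3/4·(-6.375)=-10.59375; next y=1/5·6.375+1/2·(-10.59375)=-4.021875
n=2: y=-4.021875, sp=3, e=sp−y=7.021875; I=6.646875, D=e−e_prev=10.396875; u=3/2·7.021875+2·6.646875+3/4·10.396875≈31.624219; next y=1/5·(-4.021875)+1/2·31.624219≈15.007734
n=3: y≈15.007734, sp=-2, e=sp−y≈-17.007734; I≈-10.360859, D=e−e_prev≈-24.029609; u=3/2·(-17.007734)+2·(-10.360859)+3/4·(-24.029609)≈-64.255527; next y=1/5·15.007734+1/2·(-64.255527)≈-29.126217
n=4: y≈-29.126217, sp=-2, e=sp−y≈27.126217; I≈16.765357, D=e−e_prev≈44.133951; u=3/2·27.126217+2·16.765357+3/4·44.133951≈107.320503; next y=1/5·(-29.126217)+1/2·107.320503≈47.835008
n=5: y≈47.835008, sp=-2, e=sp−y≈-49.835008; I≈-33.069651, D=e−e_prev≈-76.961225; u=3/2·(-49.835008)+2·(-33.069651)+3/4·(-76.961225)≈-198.612733; next y=1/5·47.835008+1/2·(-198.612733)≈-89.739365

0 3 12.750 0.000
1 3 -10.594 6.375
2 3 31.624 -4.022
3 -2 -64.256 15.008
4 -2 107.321 -29.126
5 -2 -198.613 47.835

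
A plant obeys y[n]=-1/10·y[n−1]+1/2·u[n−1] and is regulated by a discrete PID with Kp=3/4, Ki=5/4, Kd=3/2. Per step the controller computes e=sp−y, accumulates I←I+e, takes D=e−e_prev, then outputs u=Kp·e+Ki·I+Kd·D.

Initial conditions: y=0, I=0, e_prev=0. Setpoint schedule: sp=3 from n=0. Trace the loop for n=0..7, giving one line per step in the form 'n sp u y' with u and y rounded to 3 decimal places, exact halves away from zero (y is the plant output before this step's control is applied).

0 3 10.500 0.000
1 3 -8.625 5.250
2 3 31.744 -4.838
3 3 -47.767 16.356
4 3 113.889 -25.519
5 3 -210.828 59.497
6 3 444.085 -111.363
7 3 -875.148 233.179

(exact arithmetic carried between steps; '≈' marks a value shown rounded to 6 d.p. or computed from one; I and e_prev carry over from the previous line; the table rounds u and y to 3 d.p., halves away from zero)
n=0: y=0, sp=3, e=sp−y=3; I=3, D=e−e_prev=3; u=3/4·3+5/4·3+3/2·3=10.5; next y=-1/10·0+1/2·10.5=5.25
n=1: y=5.25, sp=3, e=sp−y=-2.25; I=0.75, D=e−e_prev=-5.25; u=3/4·(-2.25)+5/4·0.75+3/2·(-5.25)=-8.625; next y=-1/10·5.25+1/2·(-8.625)=-4.8375
n=2: y=-4.8375, sp=3, e=sp−y=7.8375; I=8.5875, D=e−e_prev=10.0875; u=3/4·7.8375+5/4·8.5875+3/2·10.0875=31.74375; next y=-1/10·(-4.8375)+1/2·31.74375=16.355625
n=3: y=16.355625, sp=3, e=sp−y=-13.355625; I=-4.768125, D=e−e_prev=-21.193125; u=3/4·(-13.355625)+5/4·(-4.768125)+3/2·(-21.193125)≈-47.766563; next y=-1/10·16.355625+1/2·(-47.766563)≈-25.518844
n=4: y≈-25.518844, sp=3, e=sp−y≈28.518844; I≈23.750719, D=e−e_prev≈41.874469; u=3/4·28.518844+5/4·23.750719+3/2·41.874469≈113.889234; next y=-1/10·(-25.518844)+1/2·113.889234≈59.496502
n=5: y≈59.496502, sp=3, e=sp−y≈-56.496502; I≈-32.745783, D=e−e_prev≈-85.015345; u=3/4·(-56.496502)+5/4·(-32.745783)+3/2·(-85.015345)≈-210.827623; next y=-1/10·59.496502+1/2·(-210.827623)≈-111.363461
n=6: y≈-111.363461, sp=3, e=sp−y≈114.363461; I≈81.617679, D=e−e_prev≈170.859963; u=3/4·114.363461+5/4·81.617679+3/2·170.859963≈444.084639; next y=-1/10·(-111.363461)+1/2·444.084639≈233.178666
n=7: y≈233.178666, sp=3, e=sp−y≈-230.178666; I≈-148.560987, D=e−e_prev≈-344.542127; u=3/4·(-230.178666)+5/4·(-148.560987)+3/2·(-344.542127)≈-875.148424; next y=-1/10·233.178666+1/2·(-875.148424)≈-460.892078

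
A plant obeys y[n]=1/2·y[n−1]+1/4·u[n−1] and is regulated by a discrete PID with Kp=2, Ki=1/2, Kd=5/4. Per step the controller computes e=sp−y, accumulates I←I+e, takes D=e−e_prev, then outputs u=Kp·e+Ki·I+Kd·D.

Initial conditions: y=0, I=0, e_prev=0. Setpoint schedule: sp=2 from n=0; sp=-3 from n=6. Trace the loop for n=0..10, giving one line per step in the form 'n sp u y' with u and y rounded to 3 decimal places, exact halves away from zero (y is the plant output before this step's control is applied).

(exact arithmetic carried between steps; '≈' marks a value shown rounded to 6 d.p. or computed from one; I and e_prev carry over from the previous line; the table rounds u and y to 3 d.p., halves away from zero)
n=0: y=0, sp=2, e=sp−y=2; I=2, D=e−e_prev=2; u=2·2+1/2·2+5/4·2=7.5; next y=1/2·0+1/4·7.5=1.875
n=1: y=1.875, sp=2, e=sp−y=0.125; I=2.125, D=e−e_prev=-1.875; u=2·0.125+1/2·2.125+5/4·(-1.875)=-1.03125; next y=1/2·1.875+1/4·(-1.03125)≈0.679688
n=2: y≈0.679688, sp=2, e=sp−y≈1.320313; I≈3.445313, D=e−e_prev≈1.195313; u=2·1.320313+1/2·3.445313+5/4·1.195313≈5.857422; next y=1/2·0.679688+1/4·5.857422≈1.804199
n=3: y≈1.804199, sp=2, e=sp−y≈0.195801; I≈3.641113, D=e−e_prev≈-1.124512; u=2·0.195801+1/2·3.641113+5/4·(-1.124512)≈0.806519; next y=1/2·1.804199+1/4·0.806519≈1.103729
n=4: y≈1.103729, sp=2, e=sp−y≈0.896271; I≈4.537384, D=e−e_prev≈0.700470; u=2·0.896271+1/2·4.537384+5/4·0.700470≈4.936821; next y=1/2·1.103729+1/4·4.936821≈1.786070
n=5: y≈1.786070, sp=2, e=sp−y≈0.213930; I≈4.751314, D=e−e_prev≈-0.682341; u=2·0.213930+1/2·4.751314+5/4·(-0.682341)≈1.950592; next y=1/2·1.786070+1/4·1.950592≈1.380683
n=6: y≈1.380683, sp=-3, e=sp−y≈-4.380683; I≈0.370631, D=e−e_prev≈-4.594613; u=2·(-4.380683)+1/2·0.370631+5/4·(-4.594613)≈-14.319316; next y=1/2·1.380683+1/4·(-14.319316)≈-2.889488
n=7: y≈-2.889488, sp=-3, e=sp−y≈-0.110512; I≈0.260119, D=e−e_prev≈4.270170; u=2·(-0.110512)+1/2·0.260119+5/4·4.270170≈5.246748; next y=1/2·(-2.889488)+1/4·5.246748≈-0.133057
n=8: y≈-0.133057, sp=-3, e=sp−y≈-2.866943; I≈-2.606824, D=e−e_prev≈-2.756431; u=2·(-2.866943)+1/2·(-2.606824)+5/4·(-2.756431)≈-10.482837; next y=1/2·(-0.133057)+1/4·(-10.482837)≈-2.687238
n=9: y≈-2.687238, sp=-3, e=sp−y≈-0.312762; I≈-2.919587, D=e−e_prev≈2.554181; u=2·(-0.312762)+1/2·(-2.919587)+5/4·2.554181≈1.107408; next y=1/2·(-2.687238)+1/4·1.107408≈-1.066767
n=10: y≈-1.066767, sp=-3, e=sp−y≈-1.933233; I≈-4.852820, D=e−e_prev≈-1.620471; u=2·(-1.933233)+1/2·(-4.852820)+5/4·(-1.620471)≈-8.318465; next y=1/2·(-1.066767)+1/4·(-8.318465)≈-2.613000

0 2 7.500 0.000
1 2 -1.031 1.875
2 2 5.857 0.680
3 2 0.807 1.804
4 2 4.937 1.104
5 2 1.951 1.786
6 -3 -14.319 1.381
7 -3 5.247 -2.889
8 -3 -10.483 -0.133
9 -3 1.107 -2.687
10 -3 -8.318 -1.067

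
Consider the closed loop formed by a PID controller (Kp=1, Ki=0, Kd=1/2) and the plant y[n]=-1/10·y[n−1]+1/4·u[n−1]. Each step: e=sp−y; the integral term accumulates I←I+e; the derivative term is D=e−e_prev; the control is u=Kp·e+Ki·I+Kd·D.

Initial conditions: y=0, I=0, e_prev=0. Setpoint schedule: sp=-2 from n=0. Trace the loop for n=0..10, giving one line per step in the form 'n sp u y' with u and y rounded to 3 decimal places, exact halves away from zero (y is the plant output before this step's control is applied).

(exact arithmetic carried between steps; '≈' marks a value shown rounded to 6 d.p. or computed from one; I and e_prev carry over from the previous line; the table rounds u and y to 3 d.p., halves away from zero)
n=0: y=0, sp=-2, e=sp−y=-2; I=-2, D=e−e_prev=-2; u=1·(-2)+0·(-2)+1/2·(-2)=-3; next y=-1/10·0+1/4·(-3)=-0.75
n=1: y=-0.75, sp=-2, e=sp−y=-1.25; I=-3.25, D=e−e_prev=0.75; u=1·(-1.25)+0·(-3.25)+1/2·0.75=-0.875; next y=-1/10·(-0.75)+1/4·(-0.875)=-0.14375
n=2: y=-0.14375, sp=-2, e=sp−y=-1.85625; I=-5.10625, D=e−e_prev=-0.60625; u=1·(-1.85625)+0·(-5.10625)+1/2·(-0.60625)=-2.159375; next y=-1/10·(-0.14375)+1/4·(-2.159375)≈-0.525469
n=3: y≈-0.525469, sp=-2, e=sp−y≈-1.474531; I≈-6.580781, D=e−e_prev≈0.381719; u=1·(-1.474531)+0·(-6.580781)+1/2·0.381719≈-1.283672; next y=-1/10·(-0.525469)+1/4·(-1.283672)≈-0.268371
n=4: y≈-0.268371, sp=-2, e=sp−y≈-1.731629; I≈-8.312410, D=e−e_prev≈-0.257098; u=1·(-1.731629)+0·(-8.312410)+1/2·(-0.257098)≈-1.860178; next y=-1/10·(-0.268371)+1/4·(-1.860178)≈-0.438207
n=5: y≈-0.438207, sp=-2, e=sp−y≈-1.561793; I≈-9.874203, D=e−e_prev≈0.169836; u=1·(-1.561793)+0·(-9.874203)+1/2·0.169836≈-1.476875; next y=-1/10·(-0.438207)+1/4·(-1.476875)≈-0.325398
n=6: y≈-0.325398, sp=-2, e=sp−y≈-1.674602; I≈-11.548805, D=e−e_prev≈-0.112809; u=1·(-1.674602)+0·(-11.548805)+1/2·(-0.112809)≈-1.731007; next y=-1/10·(-0.325398)+1/4·(-1.731007)≈-0.400212
n=7: y≈-0.400212, sp=-2, e=sp−y≈-1.599788; I≈-13.148593, D=e−e_prev≈0.074814; u=1·(-1.599788)+0·(-13.148593)+1/2·0.074814≈-1.562381; next y=-1/10·(-0.400212)+1/4·(-1.562381)≈-0.350574
n=8: y≈-0.350574, sp=-2, e=sp−y≈-1.649426; I≈-14.798019, D=e−e_prev≈-0.049638; u=1·(-1.649426)+0·(-14.798019)+1/2·(-0.049638)≈-1.674245; next y=-1/10·(-0.350574)+1/4·(-1.674245)≈-0.383504
n=9: y≈-0.383504, sp=-2, e=sp−y≈-1.616496; I≈-16.414515, D=e−e_prev≈0.032930; u=1·(-1.616496)+0·(-16.414515)+1/2·0.032930≈-1.600031; next y=-1/10·(-0.383504)+1/4·(-1.600031)≈-0.361657
n=10: y≈-0.361657, sp=-2, e=sp−y≈-1.638343; I≈-18.052858, D=e−e_prev≈-0.021846; u=1·(-1.638343)+0·(-18.052858)+1/2·(-0.021846)≈-1.649266; next y=-1/10·(-0.361657)+1/4·(-1.649266)≈-0.376151

0 -2 -3.000 0.000
1 -2 -0.875 -0.750
2 -2 -2.159 -0.144
3 -2 -1.284 -0.525
4 -2 -1.860 -0.268
5 -2 -1.477 -0.438
6 -2 -1.731 -0.325
7 -2 -1.562 -0.400
8 -2 -1.674 -0.351
9 -2 -1.600 -0.384
10 -2 -1.649 -0.362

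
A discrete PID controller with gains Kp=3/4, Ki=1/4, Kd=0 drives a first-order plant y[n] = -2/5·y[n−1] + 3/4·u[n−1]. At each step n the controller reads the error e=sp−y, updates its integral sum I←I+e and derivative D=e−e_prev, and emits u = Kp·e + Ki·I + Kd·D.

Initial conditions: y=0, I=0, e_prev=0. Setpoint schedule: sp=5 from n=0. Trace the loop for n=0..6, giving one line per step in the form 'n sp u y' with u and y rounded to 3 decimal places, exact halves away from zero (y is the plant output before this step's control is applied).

(exact arithmetic carried between steps; '≈' marks a value shown rounded to 6 d.p. or computed from one; I and e_prev carry over from the previous line; the table rounds u and y to 3 d.p., halves away from zero)
n=0: y=0, sp=5, e=sp−y=5; I=5, D=e−e_prev=5; u=3/4·5+1/4·5+0·5=5; next y=-2/5·0+3/4·5=3.75
n=1: y=3.75, sp=5, e=sp−y=1.25; I=6.25, D=e−e_prev=-3.75; u=3/4·1.25+1/4·6.25+0·(-3.75)=2.5; next y=-2/5·3.75+3/4·2.5=0.375
n=2: y=0.375, sp=5, e=sp−y=4.625; I=10.875, D=e−e_prev=3.375; u=3/4·4.625+1/4·10.875+0·3.375=6.1875; next y=-2/5·0.375+3/4·6.1875=4.490625
n=3: y=4.490625, sp=5, e=sp−y=0.509375; I=11.384375, D=e−e_prev=-4.115625; u=3/4·0.509375+1/4·11.384375+0·(-4.115625)=3.228125; next y=-2/5·4.490625+3/4·3.228125≈0.624844
n=4: y≈0.624844, sp=5, e=sp−y≈4.375156; I≈15.759531, D=e−e_prev≈3.865781; u=3/4·4.375156+1/4·15.759531+0·3.865781≈7.22125; next y=-2/5·0.624844+3/4·7.22125≈5.166
n=5: y=5.166, sp=5, e=sp−y=-0.166; I≈15.593531, D=e−e_prev≈-4.541156; u=3/4·(-0.166)+1/4·15.593531+0·(-4.541156)≈3.773883; next y=-2/5·5.166+3/4·3.773883≈0.764012
n=6: y≈0.764012, sp=5, e=sp−y≈4.235988; I≈19.829519, D=e−e_prev≈4.401988; u=3/4·4.235988+1/4·19.829519+0·4.401988≈8.134371; next y=-2/5·0.764012+3/4·8.134371≈5.795173

0 5 5.000 0.000
1 5 2.500 3.750
2 5 6.188 0.375
3 5 3.228 4.491
4 5 7.221 0.625
5 5 3.774 5.166
6 5 8.134 0.764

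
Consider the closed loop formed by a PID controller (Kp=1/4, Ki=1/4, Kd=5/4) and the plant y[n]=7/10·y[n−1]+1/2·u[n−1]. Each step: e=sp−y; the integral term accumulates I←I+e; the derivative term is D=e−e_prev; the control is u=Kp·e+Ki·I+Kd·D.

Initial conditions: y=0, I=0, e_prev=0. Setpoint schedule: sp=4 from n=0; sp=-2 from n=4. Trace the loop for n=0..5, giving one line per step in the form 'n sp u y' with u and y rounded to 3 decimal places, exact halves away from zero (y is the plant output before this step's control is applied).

(exact arithmetic carried between steps; '≈' marks a value shown rounded to 6 d.p. or computed from one; I and e_prev carry over from the previous line; the table rounds u and y to 3 d.p., halves away from zero)
n=0: y=0, sp=4, e=sp−y=4; I=4, D=e−e_prev=4; u=1/4·4+1/4·4+5/4·4=7; next y=7/10·0+1/2·7=3.5
n=1: y=3.5, sp=4, e=sp−y=0.5; I=4.5, D=e−e_prev=-3.5; u=1/4·0.5+1/4·4.5+5/4·(-3.5)=-3.125; next y=7/10·3.5+1/2·(-3.125)=0.8875
n=2: y=0.8875, sp=4, e=sp−y=3.1125; I=7.6125, D=e−e_prev=2.6125; u=1/4·3.1125+1/4·7.6125+5/4·2.6125=5.946875; next y=7/10·0.8875+1/2·5.946875≈3.594688
n=3: y≈3.594688, sp=4, e=sp−y≈0.405313; I≈8.017813, D=e−e_prev≈-2.707188; u=1/4·0.405313+1/4·8.017813+5/4·(-2.707188)≈-1.278203; next y=7/10·3.594688+1/2·(-1.278203)≈1.877180
n=4: y≈1.877180, sp=-2, e=sp−y≈-3.877180; I≈4.140633, D=e−e_prev≈-4.282492; u=1/4·(-3.877180)+1/4·4.140633+5/4·(-4.282492)≈-5.287252; next y=7/10·1.877180+1/2·(-5.287252)≈-1.329600
n=5: y≈-1.329600, sp=-2, e=sp−y≈-0.670400; I≈3.470233, D=e−e_prev≈3.206780; u=1/4·(-0.670400)+1/4·3.470233+5/4·3.206780≈4.708433; next y=7/10·(-1.329600)+1/2·4.708433≈1.423496

0 4 7.000 0.000
1 4 -3.125 3.500
2 4 5.947 0.888
3 4 -1.278 3.595
4 -2 -5.287 1.877
5 -2 4.708 -1.330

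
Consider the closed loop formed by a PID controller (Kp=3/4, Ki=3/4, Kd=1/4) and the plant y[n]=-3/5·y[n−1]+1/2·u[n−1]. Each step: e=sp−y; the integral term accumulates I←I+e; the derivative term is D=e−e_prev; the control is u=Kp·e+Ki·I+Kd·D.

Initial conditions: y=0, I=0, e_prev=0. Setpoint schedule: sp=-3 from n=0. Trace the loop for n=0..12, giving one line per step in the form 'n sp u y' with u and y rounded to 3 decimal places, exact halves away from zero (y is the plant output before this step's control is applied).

(exact arithmetic carried between steps; '≈' marks a value shown rounded to 6 d.p. or computed from one; I and e_prev carry over from the previous line; the table rounds u and y to 3 d.p., halves away from zero)
n=0: y=0, sp=-3, e=sp−y=-3; I=-3, D=e−e_prev=-3; u=3/4·(-3)+3/4·(-3)+1/4·(-3)=-5.25; next y=-3/5·0+1/2·(-5.25)=-2.625
n=1: y=-2.625, sp=-3, e=sp−y=-0.375; I=-3.375, D=e−e_prev=2.625; u=3/4·(-0.375)+3/4·(-3.375)+1/4·2.625=-2.15625; next y=-3/5·(-2.625)+1/2·(-2.15625)=0.496875
n=2: y=0.496875, sp=-3, e=sp−y=-3.496875; I=-6.871875, D=e−e_prev=-3.121875; u=3/4·(-3.496875)+3/4·(-6.871875)+1/4·(-3.121875)≈-8.557031; next y=-3/5·0.496875+1/2·(-8.557031)≈-4.576641
n=3: y≈-4.576641, sp=-3, e=sp−y≈1.576641; I≈-5.295234, D=e−e_prev≈5.073516; u=3/4·1.576641+3/4·(-5.295234)+1/4·5.073516≈-1.520566; next y=-3/5·(-4.576641)+1/2·(-1.520566)≈1.985701
n=4: y≈1.985701, sp=-3, e=sp−y≈-4.985701; I≈-10.280936, D=e−e_prev≈-6.562342; u=3/4·(-4.985701)+3/4·(-10.280936)+1/4·(-6.562342)≈-13.090563; next y=-3/5·1.985701+1/2·(-13.090563)≈-7.736702
n=5: y≈-7.736702, sp=-3, e=sp−y≈4.736702; I≈-5.544233, D=e−e_prev≈9.722403; u=3/4·4.736702+3/4·(-5.544233)+1/4·9.722403≈1.824952; next y=-3/5·(-7.736702)+1/2·1.824952≈5.554498
n=6: y≈5.554498, sp=-3, e=sp−y≈-8.554498; I≈-14.098731, D=e−e_prev≈-13.291200; u=3/4·(-8.554498)+3/4·(-14.098731)+1/4·(-13.291200)≈-20.312721; next y=-3/5·5.554498+1/2·(-20.312721)≈-13.489059
n=7: y≈-13.489059, sp=-3, e=sp−y≈10.489059; I≈-3.609672, D=e−e_prev≈19.043557; u=3/4·10.489059+3/4·(-3.609672)+1/4·19.043557≈9.920430; next y=-3/5·(-13.489059)+1/2·9.920430≈13.053650
n=8: y≈13.053650, sp=-3, e=sp−y≈-16.053650; I≈-19.663322, D=e−e_prev≈-26.542710; u=3/4·(-16.053650)+3/4·(-19.663322)+1/4·(-26.542710)≈-33.423407; next y=-3/5·13.053650+1/2·(-33.423407)≈-24.543894
n=9: y≈-24.543894, sp=-3, e=sp−y≈21.543894; I≈1.880572, D=e−e_prev≈37.597544; u=3/4·21.543894+3/4·1.880572+1/4·37.597544≈26.967735; next y=-3/5·(-24.543894)+1/2·26.967735≈28.210204
n=10: y≈28.210204, sp=-3, e=sp−y≈-31.210204; I≈-29.329632, D=e−e_prev≈-52.754097; u=3/4·(-31.210204)+3/4·(-29.329632)+1/4·(-52.754097)≈-58.593401; next y=-3/5·28.210204+1/2·(-58.593401)≈-46.222823
n=11: y≈-46.222823, sp=-3, e=sp−y≈43.222823; I≈13.893191, D=e−e_prev≈74.433026; u=3/4·43.222823+3/4·13.893191+1/4·74.433026≈61.445267; next y=-3/5·(-46.222823)+1/2·61.445267≈58.456327
n=12: y≈58.456327, sp=-3, e=sp−y≈-61.456327; I≈-47.563136, D=e−e_prev≈-104.679150; u=3/4·(-61.456327)+3/4·(-47.563136)+1/4·(-104.679150)≈-107.934385; next y=-3/5·58.456327+1/2·(-107.934385)≈-89.040989

0 -3 -5.250 0.000
1 -3 -2.156 -2.625
2 -3 -8.557 0.497
3 -3 -1.521 -4.577
4 -3 -13.091 1.986
5 -3 1.825 -7.737
6 -3 -20.313 5.554
7 -3 9.920 -13.489
8 -3 -33.423 13.054
9 -3 26.968 -24.544
10 -3 -58.593 28.210
11 -3 61.445 -46.223
12 -3 -107.934 58.456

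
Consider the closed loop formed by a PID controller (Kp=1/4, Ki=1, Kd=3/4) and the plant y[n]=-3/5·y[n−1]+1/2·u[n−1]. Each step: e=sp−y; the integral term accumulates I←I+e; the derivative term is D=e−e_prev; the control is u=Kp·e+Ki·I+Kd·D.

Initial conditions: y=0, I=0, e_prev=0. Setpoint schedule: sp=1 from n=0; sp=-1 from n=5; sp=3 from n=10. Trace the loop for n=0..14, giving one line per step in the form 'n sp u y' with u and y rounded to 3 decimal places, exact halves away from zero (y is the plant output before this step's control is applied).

(exact arithmetic carried between steps; '≈' marks a value shown rounded to 6 d.p. or computed from one; I and e_prev carry over from the previous line; the table rounds u and y to 3 d.p., halves away from zero)
n=0: y=0, sp=1, e=sp−y=1; I=1, D=e−e_prev=1; u=1/4·1+1·1+3/4·1=2; next y=-3/5·0+1/2·2=1
n=1: y=1, sp=1, e=sp−y=0; I=1, D=e−e_prev=-1; u=1/4·0+1·1+3/4·(-1)=0.25; next y=-3/5·1+1/2·0.25=-0.475
n=2: y=-0.475, sp=1, e=sp−y=1.475; I=2.475, D=e−e_prev=1.475; u=1/4·1.475+1·2.475+3/4·1.475=3.95; next y=-3/5·(-0.475)+1/2·3.95=2.26
n=3: y=2.26, sp=1, e=sp−y=-1.26; I=1.215, D=e−e_prev=-2.735; u=1/4·(-1.26)+1·1.215+3/4·(-2.735)=-1.15125; next y=-3/5·2.26+1/2·(-1.15125)=-1.931625
n=4: y=-1.931625, sp=1, e=sp−y=2.931625; I=4.146625, D=e−e_prev=4.191625; u=1/4·2.931625+1·4.146625+3/4·4.191625=8.02325; next y=-3/5·(-1.931625)+1/2·8.02325=5.1706
n=5: y=5.1706, sp=-1, e=sp−y=-6.1706; I=-2.023975, D=e−e_prev=-9.102225; u=1/4·(-6.1706)+1·(-2.023975)+3/4·(-9.102225)≈-10.393294; next y=-3/5·5.1706+1/2·(-10.393294)≈-8.299007
n=6: y≈-8.299007, sp=-1, e=sp−y≈7.299007; I≈5.275032, D=e−e_prev≈13.469607; u=1/4·7.299007+1·5.275032+3/4·13.469607≈17.201989; next y=-3/5·(-8.299007)+1/2·17.201989≈13.580399
n=7: y≈13.580399, sp=-1, e=sp−y≈-14.580399; I≈-9.305367, D=e−e_prev≈-21.879405; u=1/4·(-14.580399)+1·(-9.305367)+3/4·(-21.879405)≈-29.360020; next y=-3/5·13.580399+1/2·(-29.360020)≈-22.828249
n=8: y≈-22.828249, sp=-1, e=sp−y≈21.828249; I≈12.522883, D=e−e_prev≈36.408648; u=1/4·21.828249+1·12.522883+3/4·36.408648≈45.286431; next y=-3/5·(-22.828249)+1/2·45.286431≈36.340165
n=9: y≈36.340165, sp=-1, e=sp−y≈-37.340165; I≈-24.817282, D=e−e_prev≈-59.168414; u=1/4·(-37.340165)+1·(-24.817282)+3/4·(-59.168414)≈-78.528634; next y=-3/5·36.340165+1/2·(-78.528634)≈-61.068416
n=10: y≈-61.068416, sp=3, e=sp−y≈64.068416; I≈39.251134, D=e−e_prev≈101.408581; u=1/4·64.068416+1·39.251134+3/4·101.408581≈131.324673; next y=-3/5·(-61.068416)+1/2·131.324673≈102.303386
n=11: y≈102.303386, sp=3, e=sp−y≈-99.303386; I≈-60.052253, D=e−e_prev≈-163.371802; u=1/4·(-99.303386)+1·(-60.052253)+3/4·(-163.371802)≈-207.406951; next y=-3/5·102.303386+1/2·(-207.406951)≈-165.085507
n=12: y≈-165.085507, sp=3, e=sp−y≈168.085507; I≈108.033255, D=e−e_prev≈267.388894; u=1/4·168.085507+1·108.033255+3/4·267.388894≈350.596302; next y=-3/5·(-165.085507)+1/2·350.596302≈274.349455
n=13: y≈274.349455, sp=3, e=sp−y≈-271.349455; I≈-163.316201, D=e−e_prev≈-439.434962; u=1/4·(-271.349455)+1·(-163.316201)+3/4·(-439.434962)≈-560.729786; next y=-3/5·274.349455+1/2·(-560.729786)≈-444.974566
n=14: y≈-444.974566, sp=3, e=sp−y≈447.974566; I≈284.658366, D=e−e_prev≈719.324021; u=1/4·447.974566+1·284.658366+3/4·719.324021≈936.145023; next y=-3/5·(-444.974566)+1/2·936.145023≈735.057251

0 1 2.000 0.000
1 1 0.250 1.000
2 1 3.950 -0.475
3 1 -1.151 2.260
4 1 8.023 -1.932
5 -1 -10.393 5.171
6 -1 17.202 -8.299
7 -1 -29.360 13.580
8 -1 45.286 -22.828
9 -1 -78.529 36.340
10 3 131.325 -61.068
11 3 -207.407 102.303
12 3 350.596 -165.086
13 3 -560.730 274.349
14 3 936.145 -444.975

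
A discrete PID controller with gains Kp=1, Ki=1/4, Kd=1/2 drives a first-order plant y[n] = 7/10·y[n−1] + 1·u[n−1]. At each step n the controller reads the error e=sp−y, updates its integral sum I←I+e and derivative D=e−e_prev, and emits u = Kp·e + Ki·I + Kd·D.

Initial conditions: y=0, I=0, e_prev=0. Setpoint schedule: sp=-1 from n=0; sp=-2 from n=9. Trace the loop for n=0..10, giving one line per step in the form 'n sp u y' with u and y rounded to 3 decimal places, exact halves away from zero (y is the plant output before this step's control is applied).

(exact arithmetic carried between steps; '≈' marks a value shown rounded to 6 d.p. or computed from one; I and e_prev carry over from the previous line; the table rounds u and y to 3 d.p., halves away from zero)
n=0: y=0, sp=-1, e=sp−y=-1; I=-1, D=e−e_prev=-1; u=1·(-1)+1/4·(-1)+1/2·(-1)=-1.75; next y=7/10·0+1·(-1.75)=-1.75
n=1: y=-1.75, sp=-1, e=sp−y=0.75; I=-0.25, D=e−e_prev=1.75; u=1·0.75+1/4·(-0.25)+1/2·1.75=1.5625; next y=7/10·(-1.75)+1·1.5625=0.3375
n=2: y=0.3375, sp=-1, e=sp−y=-1.3375; I=-1.5875, D=e−e_prev=-2.0875; u=1·(-1.3375)+1/4·(-1.5875)+1/2·(-2.0875)=-2.778125; next y=7/10·0.3375+1·(-2.778125)=-2.541875
n=3: y=-2.541875, sp=-1, e=sp−y=1.541875; I=-0.045625, D=e−e_prev=2.879375; u=1·1.541875+1/4·(-0.045625)+1/2·2.879375≈2.970156; next y=7/10·(-2.541875)+1·2.970156≈1.190844
n=4: y≈1.190844, sp=-1, e=sp−y≈-2.190844; I≈-2.236469, D=e−e_prev≈-3.732719; u=1·(-2.190844)+1/4·(-2.236469)+1/2·(-3.732719)≈-4.616320; next y=7/10·1.190844+1·(-4.616320)≈-3.782730
n=5: y≈-3.782730, sp=-1, e=sp−y≈2.782730; I≈0.546261, D=e−e_prev≈4.973573; u=1·2.782730+1/4·0.546261+1/2·4.973573≈5.406082; next y=7/10·(-3.782730)+1·5.406082≈2.758171
n=6: y≈2.758171, sp=-1, e=sp−y≈-3.758171; I≈-3.211910, D=e−e_prev≈-6.540901; u=1·(-3.758171)+1/4·(-3.211910)+1/2·(-6.540901)≈-7.831599; next y=7/10·2.758171+1·(-7.831599)≈-5.900879
n=7: y≈-5.900879, sp=-1, e=sp−y≈4.900879; I≈1.688969, D=e−e_prev≈8.659050; u=1·4.900879+1/4·1.688969+1/2·8.659050≈9.652646; next y=7/10·(-5.900879)+1·9.652646≈5.522031
n=8: y≈5.522031, sp=-1, e=sp−y≈-6.522031; I≈-4.833062, D=e−e_prev≈-11.422910; u=1·(-6.522031)+1/4·(-4.833062)+1/2·(-11.422910)≈-13.441751; next y=7/10·5.522031+1·(-13.441751)≈-9.576330
n=9: y≈-9.576330, sp=-2, e=sp−y≈7.576330; I≈2.743268, D=e−e_prev≈14.098361; u=1·7.576330+1/4·2.743268+1/2·14.098361≈15.311327; next y=7/10·(-9.576330)+1·15.311327≈8.607896
n=10: y≈8.607896, sp=-2, e=sp−y≈-10.607896; I≈-7.864628, D=e−e_prev≈-18.184226; u=1·(-10.607896)+1/4·(-7.864628)+1/2·(-18.184226)≈-21.666166; next y=7/10·8.607896+1·(-21.666166)≈-15.640639

0 -1 -1.750 0.000
1 -1 1.563 -1.750
2 -1 -2.778 0.338
3 -1 2.970 -2.542
4 -1 -4.616 1.191
5 -1 5.406 -3.783
6 -1 -7.832 2.758
7 -1 9.653 -5.901
8 -1 -13.442 5.522
9 -2 15.311 -9.576
10 -2 -21.666 8.608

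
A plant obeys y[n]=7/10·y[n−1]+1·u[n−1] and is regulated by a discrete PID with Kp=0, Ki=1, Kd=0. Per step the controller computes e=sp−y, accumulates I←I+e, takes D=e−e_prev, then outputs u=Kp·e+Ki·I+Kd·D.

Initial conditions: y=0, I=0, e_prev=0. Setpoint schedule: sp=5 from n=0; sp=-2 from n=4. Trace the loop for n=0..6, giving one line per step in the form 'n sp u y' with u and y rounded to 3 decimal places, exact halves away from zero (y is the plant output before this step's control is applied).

(exact arithmetic carried between steps; '≈' marks a value shown rounded to 6 d.p. or computed from one; I and e_prev carry over from the previous line; the table rounds u and y to 3 d.p., halves away from zero)
n=0: y=0, sp=5, e=sp−y=5; I=5, D=e−e_prev=5; u=0·5+1·5+0·5=5; next y=7/10·0+1·5=5
n=1: y=5, sp=5, e=sp−y=0; I=5, D=e−e_prev=-5; u=0·0+1·5+0·(-5)=5; next y=7/10·5+1·5=8.5
n=2: y=8.5, sp=5, e=sp−y=-3.5; I=1.5, D=e−e_prev=-3.5; u=0·(-3.5)+1·1.5+0·(-3.5)=1.5; next y=7/10·8.5+1·1.5=7.45
n=3: y=7.45, sp=5, e=sp−y=-2.45; I=-0.95, D=e−e_prev=1.05; u=0·(-2.45)+1·(-0.95)+0·1.05=-0.95; next y=7/10·7.45+1·(-0.95)=4.265
n=4: y=4.265, sp=-2, e=sp−y=-6.265; I=-7.215, D=e−e_prev=-3.815; u=0·(-6.265)+1·(-7.215)+0·(-3.815)=-7.215; next y=7/10·4.265+1·(-7.215)=-4.2295
n=5: y=-4.2295, sp=-2, e=sp−y=2.2295; I=-4.9855, D=e−e_prev=8.4945; u=0·2.2295+1·(-4.9855)+0·8.4945=-4.9855; next y=7/10·(-4.2295)+1·(-4.9855)=-7.94615
n=6: y=-7.94615, sp=-2, e=sp−y=5.94615; I=0.96065, D=e−e_prev=3.71665; u=0·5.94615+1·0.96065+0·3.71665=0.96065; next y=7/10·(-7.94615)+1·0.96065=-4.601655

0 5 5.000 0.000
1 5 5.000 5.000
2 5 1.500 8.500
3 5 -0.950 7.450
4 -2 -7.215 4.265
5 -2 -4.986 -4.230
6 -2 0.961 -7.946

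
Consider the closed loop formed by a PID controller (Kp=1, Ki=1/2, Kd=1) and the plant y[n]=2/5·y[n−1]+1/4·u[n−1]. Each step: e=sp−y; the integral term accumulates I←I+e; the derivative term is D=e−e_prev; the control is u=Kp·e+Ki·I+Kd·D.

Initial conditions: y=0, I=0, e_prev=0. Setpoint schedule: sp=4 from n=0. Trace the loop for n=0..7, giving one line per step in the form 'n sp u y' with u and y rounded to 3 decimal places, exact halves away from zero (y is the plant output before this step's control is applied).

(exact arithmetic carried between steps; '≈' marks a value shown rounded to 6 d.p. or computed from one; I and e_prev carry over from the previous line; the table rounds u and y to 3 d.p., halves away from zero)
n=0: y=0, sp=4, e=sp−y=4; I=4, D=e−e_prev=4; u=1·4+1/2·4+1·4=10; next y=2/5·0+1/4·10=2.5
n=1: y=2.5, sp=4, e=sp−y=1.5; I=5.5, D=e−e_prev=-2.5; u=1·1.5+1/2·5.5+1·(-2.5)=1.75; next y=2/5·2.5+1/4·1.75=1.4375
n=2: y=1.4375, sp=4, e=sp−y=2.5625; I=8.0625, D=e−e_prev=1.0625; u=1·2.5625+1/2·8.0625+1·1.0625=7.65625; next y=2/5·1.4375+1/4·7.65625≈2.489063
n=3: y≈2.489063, sp=4, e=sp−y≈1.510938; I≈9.573438, D=e−e_prev≈-1.051563; u=1·1.510938+1/2·9.573438+1·(-1.051563)≈5.246094; next y=2/5·2.489063+1/4·5.246094≈2.307148
n=4: y≈2.307148, sp=4, e=sp−y≈1.692852; I≈11.266289, D=e−e_prev≈0.181914; u=1·1.692852+1/2·11.266289+1·0.181914≈7.507910; next y=2/5·2.307148+1/4·7.507910≈2.799837
n=5: y≈2.799837, sp=4, e=sp−y≈1.200163; I≈12.466452, D=e−e_prev≈-0.492688; u=1·1.200163+1/2·12.466452+1·(-0.492688)≈6.940701; next y=2/5·2.799837+1/4·6.940701≈2.855110
n=6: y≈2.855110, sp=4, e=sp−y≈1.144890; I≈13.611342, D=e−e_prev≈-0.055273; u=1·1.144890+1/2·13.611342+1·(-0.055273)≈7.895288; next y=2/5·2.855110+1/4·7.895288≈3.115866
n=7: y≈3.115866, sp=4, e=sp−y≈0.884134; I≈14.495476, D=e−e_prev≈-0.260756; u=1·0.884134+1/2·14.495476+1·(-0.260756)≈7.871116; next y=2/5·3.115866+1/4·7.871116≈3.214125

0 4 10.000 0.000
1 4 1.750 2.500
2 4 7.656 1.438
3 4 5.246 2.489
4 4 7.508 2.307
5 4 6.941 2.800
6 4 7.895 2.855
7 4 7.871 3.116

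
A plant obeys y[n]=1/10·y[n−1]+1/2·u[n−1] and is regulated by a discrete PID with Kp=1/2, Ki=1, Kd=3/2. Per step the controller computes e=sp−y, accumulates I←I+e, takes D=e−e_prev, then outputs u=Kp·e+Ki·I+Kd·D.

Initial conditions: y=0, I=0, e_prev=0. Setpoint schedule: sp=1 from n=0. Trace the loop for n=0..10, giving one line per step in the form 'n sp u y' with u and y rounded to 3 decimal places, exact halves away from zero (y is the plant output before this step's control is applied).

0 1 3.000 0.000
1 1 -2.000 1.500
2 1 6.800 -0.850
3 1 -7.370 3.315
4 1 16.568 -3.354
5 1 -22.988 7.949
6 1 42.960 -10.699
7 1 -66.640 20.410
8 1 115.680 -31.279
9 1 -187.547 54.712
10 1 316.771 -88.302

(exact arithmetic carried between steps; '≈' marks a value shown rounded to 6 d.p. or computed from one; I and e_prev carry over from the previous line; the table rounds u and y to 3 d.p., halves away from zero)
n=0: y=0, sp=1, e=sp−y=1; I=1, D=e−e_prev=1; u=1/2·1+1·1+3/2·1=3; next y=1/10·0+1/2·3=1.5
n=1: y=1.5, sp=1, e=sp−y=-0.5; I=0.5, D=e−e_prev=-1.5; u=1/2·(-0.5)+1·0.5+3/2·(-1.5)=-2; next y=1/10·1.5+1/2·(-2)=-0.85
n=2: y=-0.85, sp=1, e=sp−y=1.85; I=2.35, D=e−e_prev=2.35; u=1/2·1.85+1·2.35+3/2·2.35=6.8; next y=1/10·(-0.85)+1/2·6.8=3.315
n=3: y=3.315, sp=1, e=sp−y=-2.315; I=0.035, D=e−e_prev=-4.165; u=1/2·(-2.315)+1·0.035+3/2·(-4.165)=-7.37; next y=1/10·3.315+1/2·(-7.37)=-3.3535
n=4: y=-3.3535, sp=1, e=sp−y=4.3535; I=4.3885, D=e−e_prev=6.6685; u=1/2·4.3535+1·4.3885+3/2·6.6685=16.568; next y=1/10·(-3.3535)+1/2·16.568=7.94865
n=5: y=7.94865, sp=1, e=sp−y=-6.94865; I=-2.56015, D=e−e_prev=-11.30215; u=1/2·(-6.94865)+1·(-2.56015)+3/2·(-11.30215)=-22.9877; next y=1/10·7.94865+1/2·(-22.9877)=-10.698985
n=6: y=-10.698985, sp=1, e=sp−y=11.698985; I=9.138835, D=e−e_prev=18.647635; u=1/2·11.698985+1·9.138835+3/2·18.647635=42.95978; next y=1/10·(-10.698985)+1/2·42.95978≈20.409992
n=7: y≈20.409992, sp=1, e=sp−y≈-19.409992; I≈-10.271157, D=e−e_prev≈-31.108977; u=1/2·(-19.409992)+1·(-10.271157)+3/2·(-31.108977)≈-66.639617; next y=1/10·20.409992+1/2·(-66.639617)≈-31.278809
n=8: y≈-31.278809, sp=1, e=sp−y≈32.278809; I≈22.007653, D=e−e_prev≈51.688801; u=1/2·32.278809+1·22.007653+3/2·51.688801≈115.680259; next y=1/10·(-31.278809)+1/2·115.680259≈54.712248
n=9: y≈54.712248, sp=1, e=sp−y≈-53.712248; I≈-31.704596, D=e−e_prev≈-85.991058; u=1/2·(-53.712248)+1·(-31.704596)+3/2·(-85.991058)≈-187.547307; next y=1/10·54.712248+1/2·(-187.547307)≈-88.302428
n=10: y≈-88.302428, sp=1, e=sp−y≈89.302428; I≈57.597833, D=e−e_prev≈143.014677; u=1/2·89.302428+1·57.597833+3/2·143.014677≈316.771062; next y=1/10·(-88.302428)+1/2·316.771062≈149.555288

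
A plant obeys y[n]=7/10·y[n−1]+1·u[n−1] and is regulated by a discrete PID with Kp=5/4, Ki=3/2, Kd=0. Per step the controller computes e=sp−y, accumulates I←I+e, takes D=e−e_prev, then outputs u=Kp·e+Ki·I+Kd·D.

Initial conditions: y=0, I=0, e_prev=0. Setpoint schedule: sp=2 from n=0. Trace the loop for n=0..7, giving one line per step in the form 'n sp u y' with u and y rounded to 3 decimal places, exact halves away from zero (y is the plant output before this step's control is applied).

0 2 5.500 0.000
1 2 -6.625 5.500
2 2 10.881 -2.775
3 2 -14.169 8.939
4 2 21.762 -7.912
5 2 -29.743 16.224
6 2 44.100 -18.387
7 2 -61.763 31.229

(exact arithmetic carried between steps; '≈' marks a value shown rounded to 6 d.p. or computed from one; I and e_prev carry over from the previous line; the table rounds u and y to 3 d.p., halves away from zero)
n=0: y=0, sp=2, e=sp−y=2; I=2, D=e−e_prev=2; u=5/4·2+3/2·2+0·2=5.5; next y=7/10·0+1·5.5=5.5
n=1: y=5.5, sp=2, e=sp−y=-3.5; I=-1.5, D=e−e_prev=-5.5; u=5/4·(-3.5)+3/2·(-1.5)+0·(-5.5)=-6.625; next y=7/10·5.5+1·(-6.625)=-2.775
n=2: y=-2.775, sp=2, e=sp−y=4.775; I=3.275, D=e−e_prev=8.275; u=5/4·4.775+3/2·3.275+0·8.275=10.88125; next y=7/10·(-2.775)+1·10.88125=8.93875
n=3: y=8.93875, sp=2, e=sp−y=-6.93875; I=-3.66375, D=e−e_prev=-11.71375; u=5/4·(-6.93875)+3/2·(-3.66375)+0·(-11.71375)≈-14.169063; next y=7/10·8.93875+1·(-14.169063)≈-7.911938
n=4: y≈-7.911938, sp=2, e=sp−y≈9.911938; I≈6.248188, D=e−e_prev≈16.850688; u=5/4·9.911938+3/2·6.248188+0·16.850688≈21.762203; next y=7/10·(-7.911938)+1·21.762203≈16.223847
n=5: y≈16.223847, sp=2, e=sp−y≈-14.223847; I≈-7.975659, D=e−e_prev≈-24.135784; u=5/4·(-14.223847)+3/2·(-7.975659)+0·(-24.135784)≈-29.743298; next y=7/10·16.223847+1·(-29.743298)≈-18.386605
n=6: y≈-18.386605, sp=2, e=sp−y≈20.386605; I≈12.410945, D=e−e_prev≈34.610452; u=5/4·20.386605+3/2·12.410945+0·34.610452≈44.099674; next y=7/10·(-18.386605)+1·44.099674≈31.229051
n=7: y≈31.229051, sp=2, e=sp−y≈-29.229051; I≈-16.818105, D=e−e_prev≈-49.615656; u=5/4·(-29.229051)+3/2·(-16.818105)+0·(-49.615656)≈-61.763472; next y=7/10·31.229051+1·(-61.763472)≈-39.903136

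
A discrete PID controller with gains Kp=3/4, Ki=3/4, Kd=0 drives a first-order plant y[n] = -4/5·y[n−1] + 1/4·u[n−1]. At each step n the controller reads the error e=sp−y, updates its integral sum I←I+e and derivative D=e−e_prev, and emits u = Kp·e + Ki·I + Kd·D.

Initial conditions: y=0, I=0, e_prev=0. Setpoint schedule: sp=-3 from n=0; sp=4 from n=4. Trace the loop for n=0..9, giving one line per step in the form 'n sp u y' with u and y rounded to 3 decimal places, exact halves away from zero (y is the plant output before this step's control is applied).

(exact arithmetic carried between steps; '≈' marks a value shown rounded to 6 d.p. or computed from one; I and e_prev carry over from the previous line; the table rounds u and y to 3 d.p., halves away from zero)
n=0: y=0, sp=-3, e=sp−y=-3; I=-3, D=e−e_prev=-3; u=3/4·(-3)+3/4·(-3)+0·(-3)=-4.5; next y=-4/5·0+1/4·(-4.5)=-1.125
n=1: y=-1.125, sp=-3, e=sp−y=-1.875; I=-4.875, D=e−e_prev=1.125; u=3/4·(-1.875)+3/4·(-4.875)+0·1.125=-5.0625; next y=-4/5·(-1.125)+1/4·(-5.0625)=-0.365625
n=2: y=-0.365625, sp=-3, e=sp−y=-2.634375; I=-7.509375, D=e−e_prev=-0.759375; u=3/4·(-2.634375)+3/4·(-7.509375)+0·(-0.759375)≈-7.607813; next y=-4/5·(-0.365625)+1/4·(-7.607813)≈-1.609453
n=3: y≈-1.609453, sp=-3, e=sp−y≈-1.390547; I≈-8.899922, D=e−e_prev≈1.243828; u=3/4·(-1.390547)+3/4·(-8.899922)+0·1.243828≈-7.717852; next y=-4/5·(-1.609453)+1/4·(-7.717852)≈-0.641900
n=4: y≈-0.641900, sp=4, e=sp−y≈4.641900; I≈-4.258021, D=e−e_prev≈6.032447; u=3/4·4.641900+3/4·(-4.258021)+0·6.032447≈0.287909; next y=-4/5·(-0.641900)+1/4·0.287909≈0.585498
n=5: y≈0.585498, sp=4, e=sp−y≈3.414502; I≈-0.843519, D=e−e_prev≈-1.227398; u=3/4·3.414502+3/4·(-0.843519)+0·(-1.227398)≈1.928237; next y=-4/5·0.585498+1/4·1.928237≈0.013661
n=6: y≈0.013661, sp=4, e=sp−y≈3.986339; I≈3.142820, D=e−e_prev≈0.571836; u=3/4·3.986339+3/4·3.142820+0·0.571836≈5.346869; next y=-4/5·0.013661+1/4·5.346869≈1.325788
n=7: y≈1.325788, sp=4, e=sp−y≈2.674212; I≈5.817031, D=e−e_prev≈-1.312127; u=3/4·2.674212+3/4·5.817031+0·(-1.312127)≈6.368432; next y=-4/5·1.325788+1/4·6.368432≈0.531478
n=8: y≈0.531478, sp=4, e=sp−y≈3.468522; I≈9.285554, D=e−e_prev≈0.794311; u=3/4·3.468522+3/4·9.285554+0·0.794311≈9.565557; next y=-4/5·0.531478+1/4·9.565557≈1.966207
n=9: y≈1.966207, sp=4, e=sp−y≈2.033793; I≈11.319347, D=e−e_prev≈-1.434730; u=3/4·2.033793+3/4·11.319347+0·(-1.434730)≈10.014855; next y=-4/5·1.966207+1/4·10.014855≈0.930748

0 -3 -4.500 0.000
1 -3 -5.063 -1.125
2 -3 -7.608 -0.366
3 -3 -7.718 -1.609
4 4 0.288 -0.642
5 4 1.928 0.585
6 4 5.347 0.014
7 4 6.368 1.326
8 4 9.566 0.531
9 4 10.015 1.966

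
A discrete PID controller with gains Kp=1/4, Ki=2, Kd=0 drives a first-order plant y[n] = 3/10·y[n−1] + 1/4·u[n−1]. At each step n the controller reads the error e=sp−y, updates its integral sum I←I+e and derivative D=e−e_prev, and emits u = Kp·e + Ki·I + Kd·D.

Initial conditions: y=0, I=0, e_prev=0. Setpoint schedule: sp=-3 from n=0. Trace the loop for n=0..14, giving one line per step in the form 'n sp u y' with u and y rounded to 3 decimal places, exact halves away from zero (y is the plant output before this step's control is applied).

(exact arithmetic carried between steps; '≈' marks a value shown rounded to 6 d.p. or computed from one; I and e_prev carry over from the previous line; the table rounds u and y to 3 d.p., halves away from zero)
n=0: y=0, sp=-3, e=sp−y=-3; I=-3, D=e−e_prev=-3; u=1/4·(-3)+2·(-3)+0·(-3)=-6.75; next y=3/10·0+1/4·(-6.75)=-1.6875
n=1: y=-1.6875, sp=-3, e=sp−y=-1.3125; I=-4.3125, D=e−e_prev=1.6875; u=1/4·(-1.3125)+2·(-4.3125)+0·1.6875=-8.953125; next y=3/10·(-1.6875)+1/4·(-8.953125)≈-2.744531
n=2: y≈-2.744531, sp=-3, e=sp−y≈-0.255469; I≈-4.567969, D=e−e_prev≈1.057031; u=1/4·(-0.255469)+2·(-4.567969)+0·1.057031≈-9.199805; next y=3/10·(-2.744531)+1/4·(-9.199805)≈-3.123311
n=3: y≈-3.123311, sp=-3, e=sp−y≈0.123311; I≈-4.444658, D=e−e_prev≈0.378779; u=1/4·0.123311+2·(-4.444658)+0·0.378779≈-8.858489; next y=3/10·(-3.123311)+1/4·(-8.858489)≈-3.151615
n=4: y≈-3.151615, sp=-3, e=sp−y≈0.151615; I≈-4.293043, D=e−e_prev≈0.028305; u=1/4·0.151615+2·(-4.293043)+0·0.028305≈-8.548182; next y=3/10·(-3.151615)+1/4·(-8.548182)≈-3.082530
n=5: y≈-3.082530, sp=-3, e=sp−y≈0.082530; I≈-4.210513, D=e−e_prev≈-0.069085; u=1/4·0.082530+2·(-4.210513)+0·(-0.069085)≈-8.400393; next y=3/10·(-3.082530)+1/4·(-8.400393)≈-3.024857
n=6: y≈-3.024857, sp=-3, e=sp−y≈0.024857; I≈-4.185655, D=e−e_prev≈-0.057673; u=1/4·0.024857+2·(-4.185655)+0·(-0.057673)≈-8.365097; next y=3/10·(-3.024857)+1/4·(-8.365097)≈-2.998731
n=7: y≈-2.998731, sp=-3, e=sp−y≈-0.001269; I≈-4.186924, D=e−e_prev≈-0.026126; u=1/4·(-0.001269)+2·(-4.186924)+0·(-0.026126)≈-8.374165; next y=3/10·(-2.998731)+1/4·(-8.374165)≈-2.993161
n=8: y≈-2.993161, sp=-3, e=sp−y≈-0.006839; I≈-4.193763, D=e−e_prev≈-0.005571; u=1/4·(-0.006839)+2·(-4.193763)+0·(-0.005571)≈-8.389237; next y=3/10·(-2.993161)+1/4·(-8.389237)≈-2.995257
n=9: y≈-2.995257, sp=-3, e=sp−y≈-0.004743; I≈-4.198506, D=e−e_prev≈0.002097; u=1/4·(-0.004743)+2·(-4.198506)+0·0.002097≈-8.398198; next y=3/10·(-2.995257)+1/4·(-8.398198)≈-2.998127
n=10: y≈-2.998127, sp=-3, e=sp−y≈-0.001873; I≈-4.200379, D=e−e_prev≈0.002869; u=1/4·(-0.001873)+2·(-4.200379)+0·0.002869≈-8.401227; next y=3/10·(-2.998127)+1/4·(-8.401227)≈-2.999745
n=11: y≈-2.999745, sp=-3, e=sp−y≈-0.000255; I≈-4.200635, D=e−e_prev≈0.001618; u=1/4·(-0.000255)+2·(-4.200635)+0·0.001618≈-8.401333; next y=3/10·(-2.999745)+1/4·(-8.401333)≈-3.000257
n=12: y≈-3.000257, sp=-3, e=sp−y≈0.000257; I≈-4.200378, D=e−e_prev≈0.000512; u=1/4·0.000257+2·(-4.200378)+0·0.000512≈-8.400692; next y=3/10·(-3.000257)+1/4·(-8.400692)≈-3.000250
n=13: y≈-3.000250, sp=-3, e=sp−y≈0.000250; I≈-4.200128, D=e−e_prev≈-0.000007; u=1/4·0.000250+2·(-4.200128)+0·(-0.000007)≈-8.400194; next y=3/10·(-3.000250)+1/4·(-8.400194)≈-3.000123
n=14: y≈-3.000123, sp=-3, e=sp−y≈0.000123; I≈-4.200005, D=e−e_prev≈-0.000127; u=1/4·0.000123+2·(-4.200005)+0·(-0.000127)≈-8.399978; next y=3/10·(-3.000123)+1/4·(-8.399978)≈-3.000032

0 -3 -6.750 0.000
1 -3 -8.953 -1.688
2 -3 -9.200 -2.745
3 -3 -8.858 -3.123
4 -3 -8.548 -3.152
5 -3 -8.400 -3.083
6 -3 -8.365 -3.025
7 -3 -8.374 -2.999
8 -3 -8.389 -2.993
9 -3 -8.398 -2.995
10 -3 -8.401 -2.998
11 -3 -8.401 -3.000
12 -3 -8.401 -3.000
13 -3 -8.400 -3.000
14 -3 -8.400 -3.000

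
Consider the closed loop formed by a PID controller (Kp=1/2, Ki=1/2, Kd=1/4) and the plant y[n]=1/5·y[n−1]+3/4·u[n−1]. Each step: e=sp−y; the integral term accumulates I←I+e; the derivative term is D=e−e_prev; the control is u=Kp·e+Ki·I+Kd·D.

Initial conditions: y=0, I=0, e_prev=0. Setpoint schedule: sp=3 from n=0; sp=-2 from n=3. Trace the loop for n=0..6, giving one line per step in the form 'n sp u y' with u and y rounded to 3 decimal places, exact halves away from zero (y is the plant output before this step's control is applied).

0 3 3.750 0.000
1 3 0.984 2.813
2 3 3.671 1.301
3 -2 -4.248 3.013
4 -2 1.919 -2.583
5 -2 -3.571 0.923
6 -2 0.115 -2.494

(exact arithmetic carried between steps; '≈' marks a value shown rounded to 6 d.p. or computed from one; I and e_prev carry over from the previous line; the table rounds u and y to 3 d.p., halves away from zero)
n=0: y=0, sp=3, e=sp−y=3; I=3, D=e−e_prev=3; u=1/2·3+1/2·3+1/4·3=3.75; next y=1/5·0+3/4·3.75=2.8125
n=1: y=2.8125, sp=3, e=sp−y=0.1875; I=3.1875, D=e−e_prev=-2.8125; u=1/2·0.1875+1/2·3.1875+1/4·(-2.8125)=0.984375; next y=1/5·2.8125+3/4·0.984375≈1.300781
n=2: y≈1.300781, sp=3, e=sp−y≈1.699219; I≈4.886719, D=e−e_prev≈1.511719; u=1/2·1.699219+1/2·4.886719+1/4·1.511719≈3.670898; next y=1/5·1.300781+3/4·3.670898≈3.013330
n=3: y≈3.013330, sp=-2, e=sp−y≈-5.013330; I≈-0.126611, D=e−e_prev≈-6.712549; u=1/2·(-5.013330)+1/2·(-0.126611)+1/4·(-6.712549)≈-4.248108; next y=1/5·3.013330+3/4·(-4.248108)≈-2.583415
n=4: y≈-2.583415, sp=-2, e=sp−y≈0.583415; I≈0.456804, D=e−e_prev≈5.596745; u=1/2·0.583415+1/2·0.456804+1/4·5.596745≈1.919296; next y=1/5·(-2.583415)+3/4·1.919296≈0.922789
n=5: y≈0.922789, sp=-2, e=sp−y≈-2.922789; I≈-2.465985, D=e−e_prev≈-3.506204; u=1/2·(-2.922789)+1/2·(-2.465985)+1/4·(-3.506204)≈-3.570938; next y=1/5·0.922789+3/4·(-3.570938)≈-2.493646
n=6: y≈-2.493646, sp=-2, e=sp−y≈0.493646; I≈-1.972339, D=e−e_prev≈3.416434; u=1/2·0.493646+1/2·(-1.972339)+1/4·3.416434≈0.114762; next y=1/5·(-2.493646)+3/4·0.114762≈-0.412658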